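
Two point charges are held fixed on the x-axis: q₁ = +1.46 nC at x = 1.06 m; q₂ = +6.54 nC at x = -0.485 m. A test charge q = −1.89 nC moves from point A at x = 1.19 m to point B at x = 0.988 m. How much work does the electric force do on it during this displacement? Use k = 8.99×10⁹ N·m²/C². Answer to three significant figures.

The work done by the electric force is W_field = −ΔU = −q(V_B − V_A) = q(V_A − V_B).
At A: distances to the source charges are 0.130 m, 1.67 m; V_A = Σ kqᵢ/rᵢ = 136 V.
At B: distances to the source charges are 0.0720 m, 1.47 m; V_B = Σ kqᵢ/rᵢ = 222 V.
ΔV = V_B − V_A = 86.1 V.
W_field = −qΔV = −(-1.89×10⁻⁹ C)(86.1 V) = 1.63×10⁻⁷ J.

1.63×10⁻⁷ J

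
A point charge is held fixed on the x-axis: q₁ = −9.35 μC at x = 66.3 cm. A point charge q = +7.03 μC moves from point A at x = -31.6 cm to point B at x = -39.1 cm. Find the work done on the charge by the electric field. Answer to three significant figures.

-0.0430 J

The work done by the electric force is W_field = −ΔU = −q(V_B − V_A) = q(V_A − V_B).
At A: distance to the source charge is 0.979 m; V_A = kq₁/r = -8.59×10⁴ V.
At B: distance to the source charge is 1.05 m; V_B = kq₁/r = -7.98×10⁴ V.
ΔV = V_B − V_A = 6110 V.
W_field = −qΔV = −(7.03×10⁻⁶ C)(6110 V) = -0.0430 J.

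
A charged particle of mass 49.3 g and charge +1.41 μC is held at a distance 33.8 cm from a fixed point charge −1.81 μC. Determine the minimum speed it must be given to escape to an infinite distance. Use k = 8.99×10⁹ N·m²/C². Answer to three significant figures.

1.66 m/s

To just escape, total mechanical energy must reach zero at infinity: ½mv²_min + U = 0, so ½mv²_min = −U = |kQq|/r.
|U| = |kQq|/r = (8.99×10⁹ N·m²/C²)(1.81×10⁻⁶)(1.41×10⁻⁶)/(0.338) = 0.0679 J.
v_min = √(2|U|/m) = √(2·0.0679/0.0493) = 1.66 m/s.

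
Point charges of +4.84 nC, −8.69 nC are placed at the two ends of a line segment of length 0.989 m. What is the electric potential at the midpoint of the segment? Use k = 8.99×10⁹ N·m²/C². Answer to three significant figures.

Electric potential is a scalar, so the contributions from each charge add algebraically: V = Σ kqᵢ/rᵢ.
Each charge is 0.494 m from the midpoint.
V = k[(4.84×10⁻⁹)/(0.494) + (-8.69×10⁻⁹)/(0.494)] = -70.0 V.

-70.0 V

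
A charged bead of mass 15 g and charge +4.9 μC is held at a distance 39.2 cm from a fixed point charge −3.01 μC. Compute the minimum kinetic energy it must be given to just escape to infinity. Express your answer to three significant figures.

0.338 J

To just escape, total mechanical energy must reach zero at infinity: ½mv²_min + U = 0, so ½mv²_min = −U = |kQq|/r.
|U| = |kQq|/r = (8.99×10⁹ N·m²/C²)(3.01×10⁻⁶)(4.90×10⁻⁶)/(0.392) = 0.338 J.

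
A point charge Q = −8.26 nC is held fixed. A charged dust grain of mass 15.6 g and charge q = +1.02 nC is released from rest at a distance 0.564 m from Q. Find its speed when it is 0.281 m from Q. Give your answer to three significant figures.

Only the electrostatic force acts, so mechanical energy is conserved: ½mv² = U₁ − U₂ = kQq(1/r₁ − 1/r₂).
U₁ − U₂ = (8.99×10⁹ N·m²/C²)(-8.26×10⁻⁹ C)(1.02×10⁻⁹ C)(1/0.564 − 1/0.281) = 1.35×10⁻⁷ J.
v = √(2·1.35×10⁻⁷/0.0156) = 4.16×10⁻³ m/s.

4.16×10⁻³ m/s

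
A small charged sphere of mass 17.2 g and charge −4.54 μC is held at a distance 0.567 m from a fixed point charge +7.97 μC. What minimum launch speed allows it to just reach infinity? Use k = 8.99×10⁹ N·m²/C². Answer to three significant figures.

8.17 m/s

To just escape, total mechanical energy must reach zero at infinity: ½mv²_min + U = 0, so ½mv²_min = −U = |kQq|/r.
|U| = |kQq|/r = (8.99×10⁹ N·m²/C²)(7.97×10⁻⁶)(4.54×10⁻⁶)/(0.567) = 0.574 J.
v_min = √(2|U|/m) = √(2·0.574/0.0172) = 8.17 m/s.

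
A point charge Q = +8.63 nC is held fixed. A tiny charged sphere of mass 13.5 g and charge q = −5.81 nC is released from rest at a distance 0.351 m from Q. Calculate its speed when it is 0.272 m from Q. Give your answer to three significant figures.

7.43×10⁻³ m/s

Only the electrostatic force acts, so mechanical energy is conserved: ½mv² = U₁ − U₂ = kQq(1/r₁ − 1/r₂).
U₁ − U₂ = (8.99×10⁹ N·m²/C²)(8.63×10⁻⁹ C)(-5.81×10⁻⁹ C)(1/0.351 − 1/0.272) = 3.73×10⁻⁷ J.
v = √(2·3.73×10⁻⁷/0.0135) = 7.43×10⁻³ m/s.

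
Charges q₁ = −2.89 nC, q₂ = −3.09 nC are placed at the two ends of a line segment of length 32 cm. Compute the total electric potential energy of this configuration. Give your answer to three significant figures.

2.51×10⁻⁷ J

The assembly work is the sum of pairwise potential energies, U = Σ_{i<j} kqᵢqⱼ/rᵢⱼ.
The separation is r = 0.320 m.
U = (2.51×10⁻⁷) = 2.51×10⁻⁷ J.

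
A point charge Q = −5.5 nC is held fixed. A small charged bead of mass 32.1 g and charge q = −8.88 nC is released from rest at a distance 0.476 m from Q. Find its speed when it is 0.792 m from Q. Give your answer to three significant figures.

4.79×10⁻³ m/s

Only the electrostatic force acts, so mechanical energy is conserved: ½mv² = U₁ − U₂ = kQq(1/r₁ − 1/r₂).
U₁ − U₂ = (8.99×10⁹ N·m²/C²)(-5.50×10⁻⁹ C)(-8.88×10⁻⁹ C)(1/0.476 − 1/0.792) = 3.68×10⁻⁷ J.
v = √(2·3.68×10⁻⁷/0.0321) = 4.79×10⁻³ m/s.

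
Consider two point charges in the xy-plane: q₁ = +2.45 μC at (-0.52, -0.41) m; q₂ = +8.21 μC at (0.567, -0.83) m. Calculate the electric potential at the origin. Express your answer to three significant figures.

1.07×10⁵ V

Electric potential is a scalar, so the contributions from each charge add algebraically: V = Σ kqᵢ/rᵢ.
Distances from the field point to each charge: r₁ = 0.662 m, r₂ = 1.01 m.
V = k[(2.45×10⁻⁶)/(0.662) + (8.21×10⁻⁶)/(1.01)] = 1.07×10⁵ V.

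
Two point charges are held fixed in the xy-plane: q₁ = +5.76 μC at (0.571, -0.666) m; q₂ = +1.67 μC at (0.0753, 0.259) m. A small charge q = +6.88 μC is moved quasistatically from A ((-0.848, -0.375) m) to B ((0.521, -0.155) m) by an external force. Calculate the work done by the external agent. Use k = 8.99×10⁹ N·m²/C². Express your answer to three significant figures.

0.526 J

For quasistatic motion the external work equals the change in potential energy: W_ext = qΔV = q(V_B − V_A).
At A: distances to the source charges are 1.45 m, 1.12 m; V_A = Σ kqᵢ/rᵢ = 4.92×10⁴ V.
At B: distances to the source charges are 0.513 m, 0.608 m; V_B = Σ kqᵢ/rᵢ = 1.26×10⁵ V.
ΔV = V_B − V_A = 7.64×10⁴ V.
W_ext = qΔV = (6.88×10⁻⁶ C)(7.64×10⁴ V) = 0.526 J.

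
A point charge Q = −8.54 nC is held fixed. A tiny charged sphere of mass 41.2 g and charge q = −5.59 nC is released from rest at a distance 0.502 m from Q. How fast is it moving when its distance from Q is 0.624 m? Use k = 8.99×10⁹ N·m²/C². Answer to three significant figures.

2.85×10⁻³ m/s

Only the electrostatic force acts, so mechanical energy is conserved: ½mv² = U₁ − U₂ = kQq(1/r₁ − 1/r₂).
U₁ − U₂ = (8.99×10⁹ N·m²/C²)(-8.54×10⁻⁹ C)(-5.59×10⁻⁹ C)(1/0.502 − 1/0.624) = 1.67×10⁻⁷ J.
v = √(2·1.67×10⁻⁷/0.0412) = 2.85×10⁻³ m/s.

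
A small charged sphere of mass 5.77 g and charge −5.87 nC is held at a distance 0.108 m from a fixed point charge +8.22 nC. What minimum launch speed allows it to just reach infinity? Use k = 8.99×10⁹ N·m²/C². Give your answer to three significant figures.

0.0373 m/s

To just escape, total mechanical energy must reach zero at infinity: ½mv²_min + U = 0, so ½mv²_min = −U = |kQq|/r.
|U| = |kQq|/r = (8.99×10⁹ N·m²/C²)(8.22×10⁻⁹)(5.87×10⁻⁹)/(0.108) = 4.02×10⁻⁶ J.
v_min = √(2|U|/m) = √(2·4.02×10⁻⁶/5.77×10⁻³) = 0.0373 m/s.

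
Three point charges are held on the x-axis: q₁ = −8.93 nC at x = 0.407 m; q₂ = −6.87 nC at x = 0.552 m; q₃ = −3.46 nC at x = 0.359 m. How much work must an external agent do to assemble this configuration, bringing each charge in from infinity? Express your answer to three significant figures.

The assembly work is the sum of pairwise potential energies, U = Σ_{i<j} kqᵢqⱼ/rᵢⱼ.
Pair separations: r₁₂ = 0.145 m, r₁₃ = 0.0480 m, r₂₃ = 0.193 m.
U = (3.80×10⁻⁶) + (5.79×10⁻⁶) + (1.11×10⁻⁶) = 1.07×10⁻⁵ J.

1.07×10⁻⁵ J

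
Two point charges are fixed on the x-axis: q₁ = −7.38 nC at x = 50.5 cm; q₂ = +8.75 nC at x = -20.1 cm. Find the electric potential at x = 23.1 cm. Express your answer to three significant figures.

-60.1 V

Electric potential is a scalar, so the contributions from each charge add algebraically: V = Σ kqᵢ/rᵢ.
Distances from the field point to each charge: r₁ = 0.274 m, r₂ = 0.432 m.
V = k[(-7.38×10⁻⁹)/(0.274) + (8.75×10⁻⁹)/(0.432)] = -60.1 V.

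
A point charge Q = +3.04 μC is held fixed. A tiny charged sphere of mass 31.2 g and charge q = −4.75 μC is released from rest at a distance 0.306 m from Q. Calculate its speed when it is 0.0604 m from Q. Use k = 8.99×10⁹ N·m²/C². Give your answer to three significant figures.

Only the electrostatic force acts, so mechanical energy is conserved: ½mv² = U₁ − U₂ = kQq(1/r₁ − 1/r₂).
U₁ − U₂ = (8.99×10⁹ N·m²/C²)(3.04×10⁻⁶ C)(-4.75×10⁻⁶ C)(1/0.306 − 1/0.0604) = 1.73 J.
v = √(2·1.73/0.0312) = 10.5 m/s.

10.5 m/s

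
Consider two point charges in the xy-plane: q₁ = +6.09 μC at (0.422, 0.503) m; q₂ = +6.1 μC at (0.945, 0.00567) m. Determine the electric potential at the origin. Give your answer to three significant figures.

Electric potential is a scalar, so the contributions from each charge add algebraically: V = Σ kqᵢ/rᵢ.
Distances from the field point to each charge: r₁ = 0.657 m, r₂ = 0.945 m.
V = k[(6.09×10⁻⁶)/(0.657) + (6.10×10⁻⁶)/(0.945)] = 1.41×10⁵ V.

1.41×10⁵ V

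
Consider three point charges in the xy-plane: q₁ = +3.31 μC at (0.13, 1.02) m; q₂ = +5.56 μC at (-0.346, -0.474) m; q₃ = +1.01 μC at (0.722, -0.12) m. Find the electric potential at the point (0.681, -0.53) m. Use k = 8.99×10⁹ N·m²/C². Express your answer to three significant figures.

8.87×10⁴ V

Electric potential is a scalar, so the contributions from each charge add algebraically: V = Σ kqᵢ/rᵢ.
Distances from the field point to each charge: r₁ = 1.65 m, r₂ = 1.03 m, r₃ = 0.412 m.
V = k[(3.31×10⁻⁶)/(1.65) + (5.56×10⁻⁶)/(1.03) + (1.01×10⁻⁶)/(0.412)] = 8.87×10⁴ V.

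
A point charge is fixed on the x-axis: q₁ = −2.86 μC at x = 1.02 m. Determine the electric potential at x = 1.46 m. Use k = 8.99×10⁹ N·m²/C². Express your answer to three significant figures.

-5.84×10⁴ V

The total potential is the scalar sum of each charge's contribution, V = Σ kqᵢ/rᵢ.
V = k[(-2.86×10⁻⁶)/(0.440)] = -5.84×10⁴ V.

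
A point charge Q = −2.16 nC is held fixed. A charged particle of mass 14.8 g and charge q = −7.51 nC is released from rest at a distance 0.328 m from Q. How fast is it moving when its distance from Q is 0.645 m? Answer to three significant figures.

5.43×10⁻³ m/s

Only the electrostatic force acts, so mechanical energy is conserved: ½mv² = U₁ − U₂ = kQq(1/r₁ − 1/r₂).
U₁ − U₂ = (8.99×10⁹ N·m²/C²)(-2.16×10⁻⁹ C)(-7.51×10⁻⁹ C)(1/0.328 − 1/0.645) = 2.19×10⁻⁷ J.
v = √(2·2.19×10⁻⁷/0.0148) = 5.43×10⁻³ m/s.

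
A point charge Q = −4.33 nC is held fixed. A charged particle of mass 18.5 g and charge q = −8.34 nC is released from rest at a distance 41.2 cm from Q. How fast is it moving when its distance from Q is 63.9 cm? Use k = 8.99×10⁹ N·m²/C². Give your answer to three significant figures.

5.50×10⁻³ m/s

Only the electrostatic force acts, so mechanical energy is conserved: ½mv² = U₁ − U₂ = kQq(1/r₁ − 1/r₂).
U₁ − U₂ = (8.99×10⁹ N·m²/C²)(-4.33×10⁻⁹ C)(-8.34×10⁻⁹ C)(1/0.412 − 1/0.639) = 2.80×10⁻⁷ J.
v = √(2·2.80×10⁻⁷/0.0185) = 5.50×10⁻³ m/s.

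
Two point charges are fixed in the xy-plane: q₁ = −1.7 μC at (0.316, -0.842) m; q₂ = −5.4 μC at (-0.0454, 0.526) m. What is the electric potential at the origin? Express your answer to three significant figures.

-1.09×10⁵ V

Electric potential is a scalar, so the contributions from each charge add algebraically: V = Σ kqᵢ/rᵢ.
Distances from the field point to each charge: r₁ = 0.899 m, r₂ = 0.528 m.
V = k[(-1.70×10⁻⁶)/(0.899) + (-5.40×10⁻⁶)/(0.528)] = -1.09×10⁵ V.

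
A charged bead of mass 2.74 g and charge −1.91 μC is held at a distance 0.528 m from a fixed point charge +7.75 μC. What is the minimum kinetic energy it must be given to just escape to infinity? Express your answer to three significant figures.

0.252 J

To just escape, total mechanical energy must reach zero at infinity: ½mv²_min + U = 0, so ½mv²_min = −U = |kQq|/r.
|U| = |kQq|/r = (8.99×10⁹ N·m²/C²)(7.75×10⁻⁶)(1.91×10⁻⁶)/(0.528) = 0.252 J.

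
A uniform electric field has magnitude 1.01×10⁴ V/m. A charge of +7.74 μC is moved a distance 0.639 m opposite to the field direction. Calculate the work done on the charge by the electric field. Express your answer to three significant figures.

The potential change for a displacement 0.639 m opposite to the field direction is ΔV = +Ed = 6450 V.
W_field = −qΔV = -0.0500 J.

-0.0500 J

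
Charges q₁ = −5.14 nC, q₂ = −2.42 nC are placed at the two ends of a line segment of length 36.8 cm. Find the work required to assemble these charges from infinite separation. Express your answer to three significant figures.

The work to assemble the configuration equals its total potential energy, U = Σ kqᵢqⱼ/rᵢⱼ over all pairs.
The separation is r = 0.368 m.
U = (3.04×10⁻⁷) = 3.04×10⁻⁷ J.

3.04×10⁻⁷ J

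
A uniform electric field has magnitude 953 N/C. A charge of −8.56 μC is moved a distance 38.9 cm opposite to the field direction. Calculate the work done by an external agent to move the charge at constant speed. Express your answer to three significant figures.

-3.17×10⁻³ J

The potential change for a displacement 38.9 cm opposite to the field direction is ΔV = +Ed = 371 V.
W_ext = qΔV = -3.17×10⁻³ J.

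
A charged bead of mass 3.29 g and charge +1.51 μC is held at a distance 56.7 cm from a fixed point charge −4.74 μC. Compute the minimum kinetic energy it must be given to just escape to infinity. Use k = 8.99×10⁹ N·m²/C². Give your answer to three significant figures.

0.113 J

To just escape, total mechanical energy must reach zero at infinity: ½mv²_min + U = 0, so ½mv²_min = −U = |kQq|/r.
|U| = |kQq|/r = (8.99×10⁹ N·m²/C²)(4.74×10⁻⁶)(1.51×10⁻⁶)/(0.567) = 0.113 J.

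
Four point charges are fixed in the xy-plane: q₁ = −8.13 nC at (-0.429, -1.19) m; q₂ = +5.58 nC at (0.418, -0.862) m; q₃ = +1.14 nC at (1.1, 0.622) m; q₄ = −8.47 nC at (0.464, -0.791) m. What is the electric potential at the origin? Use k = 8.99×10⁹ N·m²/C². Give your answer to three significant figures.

The total potential is the scalar sum of each charge's contribution, V = Σ kqᵢ/rᵢ.
Distances from the field point to each charge: r₁ = 1.26 m, r₂ = 0.958 m, r₃ = 1.26 m, r₄ = 0.917 m.
V = k[(-8.13×10⁻⁹)/(1.26) + (5.58×10⁻⁹)/(0.958) + (1.14×10⁻⁹)/(1.26) + (-8.47×10⁻⁹)/(0.917)] = -80.3 V.

-80.3 V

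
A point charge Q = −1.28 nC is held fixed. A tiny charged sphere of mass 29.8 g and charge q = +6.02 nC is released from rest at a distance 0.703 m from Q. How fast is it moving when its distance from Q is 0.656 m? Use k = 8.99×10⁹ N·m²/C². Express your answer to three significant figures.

Only the electrostatic force acts, so mechanical energy is conserved: ½mv² = U₁ − U₂ = kQq(1/r₁ − 1/r₂).
U₁ − U₂ = (8.99×10⁹ N·m²/C²)(-1.28×10⁻⁹ C)(6.02×10⁻⁹ C)(1/0.703 − 1/0.656) = 7.06×10⁻⁹ J.
v = √(2·7.06×10⁻⁹/0.0298) = 6.88×10⁻⁴ m/s.

6.88×10⁻⁴ m/s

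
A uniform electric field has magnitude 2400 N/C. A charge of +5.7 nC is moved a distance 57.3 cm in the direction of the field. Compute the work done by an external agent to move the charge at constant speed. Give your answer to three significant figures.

The potential change for a displacement 57.3 cm in the direction of the field is ΔV = −Ed = -1380 V.
W_ext = qΔV = -7.84×10⁻⁶ J.

-7.84×10⁻⁶ J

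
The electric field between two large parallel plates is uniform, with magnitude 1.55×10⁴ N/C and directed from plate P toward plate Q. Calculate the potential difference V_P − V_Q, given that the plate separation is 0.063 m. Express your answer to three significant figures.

In a uniform field, potential decreases in the direction of E: ΔV = −E·d for a displacement d parallel to E.
Going from Q to P is a displacement of 0.063 m opposite to the field, so V_P − V_Q = +Ed = 976 V.

976 V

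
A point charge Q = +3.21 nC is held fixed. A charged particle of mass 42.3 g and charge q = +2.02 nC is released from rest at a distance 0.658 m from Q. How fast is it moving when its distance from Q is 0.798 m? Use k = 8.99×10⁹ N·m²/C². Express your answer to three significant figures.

8.57×10⁻⁴ m/s

Only the electrostatic force acts, so mechanical energy is conserved: ½mv² = U₁ − U₂ = kQq(1/r₁ − 1/r₂).
U₁ − U₂ = (8.99×10⁹ N·m²/C²)(3.21×10⁻⁹ C)(2.02×10⁻⁹ C)(1/0.658 − 1/0.798) = 1.55×10⁻⁸ J.
v = √(2·1.55×10⁻⁸/0.0423) = 8.57×10⁻⁴ m/s.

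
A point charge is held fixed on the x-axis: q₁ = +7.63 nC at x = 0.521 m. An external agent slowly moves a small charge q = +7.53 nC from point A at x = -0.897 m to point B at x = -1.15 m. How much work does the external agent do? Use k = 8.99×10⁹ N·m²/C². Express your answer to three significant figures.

-5.52×10⁻⁸ J

For quasistatic motion the external work equals the change in potential energy: W_ext = qΔV = q(V_B − V_A).
At A: distance to the source charge is 1.42 m; V_A = kq₁/r = 48.4 V.
At B: distance to the source charge is 1.67 m; V_B = kq₁/r = 41.0 V.
ΔV = V_B − V_A = -7.32 V.
W_ext = qΔV = (7.53×10⁻⁹ C)(-7.32 V) = -5.52×10⁻⁸ J.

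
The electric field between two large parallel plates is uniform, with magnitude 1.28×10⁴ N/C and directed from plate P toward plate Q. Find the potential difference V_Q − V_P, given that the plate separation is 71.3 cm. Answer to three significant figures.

In a uniform field, potential decreases in the direction of E: ΔV = −E·d for a displacement d parallel to E.
Going from P to Q is a displacement of 71.3 cm along the field, so V_Q − V_P = −Ed = -9130 V.

-9130 V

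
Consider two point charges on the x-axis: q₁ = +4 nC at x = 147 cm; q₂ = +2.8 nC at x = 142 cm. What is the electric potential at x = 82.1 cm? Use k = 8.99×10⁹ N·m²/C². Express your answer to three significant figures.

97.4 V

Electric potential is a scalar, so the contributions from each charge add algebraically: V = Σ kqᵢ/rᵢ.
Distances from the field point to each charge: r₁ = 0.649 m, r₂ = 0.599 m.
V = k[(4.00×10⁻⁹)/(0.649) + (2.80×10⁻⁹)/(0.599)] = 97.4 V.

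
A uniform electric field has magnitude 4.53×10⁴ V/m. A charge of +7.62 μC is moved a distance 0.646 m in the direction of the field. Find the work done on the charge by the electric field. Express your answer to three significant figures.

0.223 J

The potential change for a displacement 0.646 m in the direction of the field is ΔV = −Ed = -2.93×10⁴ V.
W_field = −qΔV = 0.223 J.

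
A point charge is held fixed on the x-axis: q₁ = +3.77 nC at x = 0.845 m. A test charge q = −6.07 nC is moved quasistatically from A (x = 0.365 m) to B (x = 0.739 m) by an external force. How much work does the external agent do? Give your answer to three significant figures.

-1.51×10⁻⁶ J

For quasistatic motion the external work equals the change in potential energy: W_ext = qΔV = q(V_B − V_A).
At A: distance to the source charge is 0.480 m; V_A = kq₁/r = 70.6 V.
At B: distance to the source charge is 0.106 m; V_B = kq₁/r = 320 V.
ΔV = V_B − V_A = 249 V.
W_ext = qΔV = (-6.07×10⁻⁹ C)(249 V) = -1.51×10⁻⁶ J.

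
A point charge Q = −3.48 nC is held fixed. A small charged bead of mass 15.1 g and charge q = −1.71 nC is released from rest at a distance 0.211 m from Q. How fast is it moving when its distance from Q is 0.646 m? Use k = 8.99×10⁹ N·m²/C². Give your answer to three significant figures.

4.76×10⁻³ m/s

Only the electrostatic force acts, so mechanical energy is conserved: ½mv² = U₁ − U₂ = kQq(1/r₁ − 1/r₂).
U₁ − U₂ = (8.99×10⁹ N·m²/C²)(-3.48×10⁻⁹ C)(-1.71×10⁻⁹ C)(1/0.211 − 1/0.646) = 1.71×10⁻⁷ J.
v = √(2·1.71×10⁻⁷/0.0151) = 4.76×10⁻³ m/s.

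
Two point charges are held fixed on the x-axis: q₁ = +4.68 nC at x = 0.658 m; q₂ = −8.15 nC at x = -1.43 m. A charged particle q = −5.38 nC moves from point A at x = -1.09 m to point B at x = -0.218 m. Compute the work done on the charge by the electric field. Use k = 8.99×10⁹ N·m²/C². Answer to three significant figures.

9.63×10⁻⁷ J

The work done by the electric force is W_field = −ΔU = −q(V_B − V_A) = q(V_A − V_B).
At A: distances to the source charges are 1.75 m, 0.340 m; V_A = Σ kqᵢ/rᵢ = -191 V.
At B: distances to the source charges are 0.876 m, 1.21 m; V_B = Σ kqᵢ/rᵢ = -12.4 V.
ΔV = V_B − V_A = 179 V.
W_field = −qΔV = −(-5.38×10⁻⁹ C)(179 V) = 9.63×10⁻⁷ J.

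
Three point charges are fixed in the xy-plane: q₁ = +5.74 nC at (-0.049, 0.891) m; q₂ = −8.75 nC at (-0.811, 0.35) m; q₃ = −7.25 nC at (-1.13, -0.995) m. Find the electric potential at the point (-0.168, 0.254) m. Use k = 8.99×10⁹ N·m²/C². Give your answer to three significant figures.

Electric potential is a scalar, so the contributions from each charge add algebraically: V = Σ kqᵢ/rᵢ.
Distances from the field point to each charge: r₁ = 0.648 m, r₂ = 0.650 m, r₃ = 1.58 m.
V = k[(5.74×10⁻⁹)/(0.648) + (-8.75×10⁻⁹)/(0.650) + (-7.25×10⁻⁹)/(1.58)] = -82.7 V.

-82.7 V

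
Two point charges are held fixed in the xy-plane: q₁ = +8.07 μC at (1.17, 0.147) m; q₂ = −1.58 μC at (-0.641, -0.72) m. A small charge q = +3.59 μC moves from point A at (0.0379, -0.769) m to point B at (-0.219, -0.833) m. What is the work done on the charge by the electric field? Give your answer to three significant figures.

The work done by the electric force is W_field = −ΔU = −q(V_B − V_A) = q(V_A − V_B).
At A: distances to the source charges are 1.46 m, 0.681 m; V_A = Σ kqᵢ/rᵢ = 2.90×10⁴ V.
At B: distances to the source charges are 1.70 m, 0.437 m; V_B = Σ kqᵢ/rᵢ = 1.02×10⁴ V.
ΔV = V_B − V_A = -1.88×10⁴ V.
W_field = −qΔV = −(3.59×10⁻⁶ C)(-1.88×10⁴ V) = 0.0674 J.

0.0674 J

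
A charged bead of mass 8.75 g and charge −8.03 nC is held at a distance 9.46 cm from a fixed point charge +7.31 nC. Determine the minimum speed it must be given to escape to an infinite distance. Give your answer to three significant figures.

To just escape, total mechanical energy must reach zero at infinity: ½mv²_min + U = 0, so ½mv²_min = −U = |kQq|/r.
|U| = |kQq|/r = (8.99×10⁹ N·m²/C²)(7.31×10⁻⁹)(8.03×10⁻⁹)/(0.0946) = 5.58×10⁻⁶ J.
v_min = √(2|U|/m) = √(2·5.58×10⁻⁶/8.75×10⁻³) = 0.0357 m/s.

0.0357 m/s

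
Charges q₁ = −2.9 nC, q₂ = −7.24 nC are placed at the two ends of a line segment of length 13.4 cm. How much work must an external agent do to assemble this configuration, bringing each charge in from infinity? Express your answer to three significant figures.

The work to assemble the configuration equals its total potential energy, U = Σ kqᵢqⱼ/rᵢⱼ over all pairs.
The separation is r = 0.134 m.
U = (1.41×10⁻⁶) = 1.41×10⁻⁶ J.

1.41×10⁻⁶ J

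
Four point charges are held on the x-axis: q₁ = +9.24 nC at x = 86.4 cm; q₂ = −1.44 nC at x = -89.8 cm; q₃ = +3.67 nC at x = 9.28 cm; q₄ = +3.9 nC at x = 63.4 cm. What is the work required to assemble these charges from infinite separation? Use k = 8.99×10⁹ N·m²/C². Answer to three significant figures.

1.89×10⁻⁶ J

The work to assemble the configuration equals its total potential energy, U = Σ kqᵢqⱼ/rᵢⱼ over all pairs.
Pair separations: r₁₂ = 1.76 m, r₁₃ = 0.771 m, r₁₄ = 0.230 m, r₂₃ = 0.991 m, r₂₄ = 1.53 m, r₃₄ = 0.541 m.
Summing all 6 pair terms gives U = 1.89×10⁻⁶ J.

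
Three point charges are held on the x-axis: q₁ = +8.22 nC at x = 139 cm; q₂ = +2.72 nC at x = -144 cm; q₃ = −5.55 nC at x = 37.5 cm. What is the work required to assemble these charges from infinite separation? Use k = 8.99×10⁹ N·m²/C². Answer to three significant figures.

The assembly work is the sum of pairwise potential energies, U = Σ_{i<j} kqᵢqⱼ/rᵢⱼ.
Pair separations: r₁₂ = 2.83 m, r₁₃ = 1.01 m, r₂₃ = 1.81 m.
U = (7.10×10⁻⁸) + (-4.04×10⁻⁷) + (-7.48×10⁻⁸) = -4.08×10⁻⁷ J.

-4.08×10⁻⁷ J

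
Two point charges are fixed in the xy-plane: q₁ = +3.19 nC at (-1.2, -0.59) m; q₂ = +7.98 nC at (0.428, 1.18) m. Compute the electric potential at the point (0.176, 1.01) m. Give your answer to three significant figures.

250 V

Electric potential is a scalar, so the contributions from each charge add algebraically: V = Σ kqᵢ/rᵢ.
Distances from the field point to each charge: r₁ = 2.11 m, r₂ = 0.304 m.
V = k[(3.19×10⁻⁹)/(2.11) + (7.98×10⁻⁹)/(0.304)] = 250 V.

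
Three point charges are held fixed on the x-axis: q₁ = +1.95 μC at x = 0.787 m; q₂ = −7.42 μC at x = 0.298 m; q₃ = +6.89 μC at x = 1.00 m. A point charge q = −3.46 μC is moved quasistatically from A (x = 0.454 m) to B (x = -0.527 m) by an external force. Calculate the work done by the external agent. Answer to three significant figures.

For quasistatic motion the external work equals the change in potential energy: W_ext = qΔV = q(V_B − V_A).
At A: distances to the source charges are 0.333 m, 0.156 m, 0.546 m; V_A = Σ kqᵢ/rᵢ = -2.62×10⁵ V.
At B: distances to the source charges are 1.31 m, 0.825 m, 1.53 m; V_B = Σ kqᵢ/rᵢ = -2.70×10⁴ V.
ΔV = V_B − V_A = 2.35×10⁵ V.
W_ext = qΔV = (-3.46×10⁻⁶ C)(2.35×10⁵ V) = -0.812 J.

-0.812 J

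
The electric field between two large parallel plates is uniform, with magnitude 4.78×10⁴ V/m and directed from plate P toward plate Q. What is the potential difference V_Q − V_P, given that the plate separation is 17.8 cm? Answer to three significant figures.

-8510 V

In a uniform field, potential decreases in the direction of E: ΔV = −E·d for a displacement d parallel to E.
Going from P to Q is a displacement of 17.8 cm along the field, so V_Q − V_P = −Ed = -8510 V.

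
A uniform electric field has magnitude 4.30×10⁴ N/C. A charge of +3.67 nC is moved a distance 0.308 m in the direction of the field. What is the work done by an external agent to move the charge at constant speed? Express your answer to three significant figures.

The potential change for a displacement 0.308 m in the direction of the field is ΔV = −Ed = -1.32×10⁴ V.
W_ext = qΔV = -4.86×10⁻⁵ J.

-4.86×10⁻⁵ J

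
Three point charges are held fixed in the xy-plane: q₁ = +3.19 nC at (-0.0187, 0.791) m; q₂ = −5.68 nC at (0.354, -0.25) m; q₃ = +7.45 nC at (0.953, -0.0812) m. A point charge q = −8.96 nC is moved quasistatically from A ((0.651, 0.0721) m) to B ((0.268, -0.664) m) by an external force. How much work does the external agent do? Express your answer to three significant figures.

For quasistatic motion the external work equals the change in potential energy: W_ext = qΔV = q(V_B − V_A).
At A: distances to the source charges are 0.983 m, 0.438 m, 0.339 m; V_A = Σ kqᵢ/rᵢ = 110 V.
At B: distances to the source charges are 1.48 m, 0.423 m, 0.899 m; V_B = Σ kqᵢ/rᵢ = -27.0 V.
ΔV = V_B − V_A = -137 V.
W_ext = qΔV = (-8.96×10⁻⁹ C)(-137 V) = 1.23×10⁻⁶ J.

1.23×10⁻⁶ J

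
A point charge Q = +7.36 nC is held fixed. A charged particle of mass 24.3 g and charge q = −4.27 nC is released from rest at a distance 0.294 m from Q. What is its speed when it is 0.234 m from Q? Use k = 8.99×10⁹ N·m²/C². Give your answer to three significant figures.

Only the electrostatic force acts, so mechanical energy is conserved: ½mv² = U₁ − U₂ = kQq(1/r₁ − 1/r₂).
U₁ − U₂ = (8.99×10⁹ N·m²/C²)(7.36×10⁻⁹ C)(-4.27×10⁻⁹ C)(1/0.294 − 1/0.234) = 2.46×10⁻⁷ J.
v = √(2·2.46×10⁻⁷/0.0243) = 4.50×10⁻³ m/s.

4.50×10⁻³ m/s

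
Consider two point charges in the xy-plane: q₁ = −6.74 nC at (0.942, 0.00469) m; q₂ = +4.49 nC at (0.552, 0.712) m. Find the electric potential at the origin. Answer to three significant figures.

Electric potential is a scalar, so the contributions from each charge add algebraically: V = Σ kqᵢ/rᵢ.
Distances from the field point to each charge: r₁ = 0.942 m, r₂ = 0.901 m.
V = k[(-6.74×10⁻⁹)/(0.942) + (4.49×10⁻⁹)/(0.901)] = -19.5 V.

-19.5 V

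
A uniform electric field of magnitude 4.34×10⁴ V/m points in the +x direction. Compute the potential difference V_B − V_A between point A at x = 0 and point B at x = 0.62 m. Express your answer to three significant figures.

In a uniform field, potential decreases in the direction of E: V_B − V_A = −E·Δx.
V_B − V_A = −(4.34×10⁴ V/m)(0.620 m) = -2.69×10⁴ V.

-2.69×10⁴ V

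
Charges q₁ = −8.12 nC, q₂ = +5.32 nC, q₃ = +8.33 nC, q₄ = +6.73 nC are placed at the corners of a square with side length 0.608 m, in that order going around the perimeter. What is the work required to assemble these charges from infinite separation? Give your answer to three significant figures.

-2.95×10⁻⁷ J

The work to assemble the configuration equals its total potential energy, U = Σ kqᵢqⱼ/rᵢⱼ over all pairs.
The four side pairs have separation 0.608 m and the two diagonal pairs 0.860 m.
Summing all 6 pair terms gives U = -2.95×10⁻⁷ J.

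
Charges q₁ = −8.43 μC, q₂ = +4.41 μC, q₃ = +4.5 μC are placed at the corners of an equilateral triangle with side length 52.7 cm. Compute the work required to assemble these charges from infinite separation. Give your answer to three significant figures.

The work to assemble the configuration equals its total potential energy, U = Σ kqᵢqⱼ/rᵢⱼ over all pairs.
All three pair separations equal the side length, 0.527 m.
U = (-0.634) + (-0.647) + (0.339) = -0.943 J.

-0.943 J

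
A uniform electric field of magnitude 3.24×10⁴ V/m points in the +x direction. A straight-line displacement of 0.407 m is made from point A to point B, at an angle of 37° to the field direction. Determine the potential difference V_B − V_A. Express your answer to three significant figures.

Only the component of displacement along E changes the potential: ΔV = −E·d·cosθ.
ΔV = −(3.24×10⁴ V/m)(0.407 m)cos37° = -1.05×10⁴ V.

-1.05×10⁴ V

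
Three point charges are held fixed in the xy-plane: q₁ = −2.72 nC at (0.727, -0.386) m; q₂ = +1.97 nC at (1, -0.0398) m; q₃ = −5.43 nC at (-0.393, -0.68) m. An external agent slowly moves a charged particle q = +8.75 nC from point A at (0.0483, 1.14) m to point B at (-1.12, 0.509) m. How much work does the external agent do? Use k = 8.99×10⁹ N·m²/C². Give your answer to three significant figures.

For quasistatic motion the external work equals the change in potential energy: W_ext = qΔV = q(V_B − V_A).
At A: distances to the source charges are 1.67 m, 1.52 m, 1.87 m; V_A = Σ kqᵢ/rᵢ = -29.0 V.
At B: distances to the source charges are 2.05 m, 2.19 m, 1.39 m; V_B = Σ kqᵢ/rᵢ = -38.9 V.
ΔV = V_B − V_A = -9.83 V.
W_ext = qΔV = (8.75×10⁻⁹ C)(-9.83 V) = -8.60×10⁻⁸ J.

-8.60×10⁻⁸ J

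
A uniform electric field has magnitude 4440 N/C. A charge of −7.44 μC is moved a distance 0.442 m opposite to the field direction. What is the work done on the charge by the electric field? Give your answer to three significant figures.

The potential change for a displacement 0.442 m opposite to the field direction is ΔV = +Ed = 1960 V.
W_field = −qΔV = 0.0146 J.

0.0146 J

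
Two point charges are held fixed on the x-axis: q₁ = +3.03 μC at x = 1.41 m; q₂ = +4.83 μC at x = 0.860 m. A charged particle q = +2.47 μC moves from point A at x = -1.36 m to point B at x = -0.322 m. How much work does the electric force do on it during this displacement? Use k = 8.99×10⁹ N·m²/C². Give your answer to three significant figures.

-0.0570 J

The work done by the electric force is W_field = −ΔU = −q(V_B − V_A) = q(V_A − V_B).
At A: distances to the source charges are 2.77 m, 2.22 m; V_A = Σ kqᵢ/rᵢ = 2.94×10⁴ V.
At B: distances to the source charges are 1.73 m, 1.18 m; V_B = Σ kqᵢ/rᵢ = 5.25×10⁴ V.
ΔV = V_B − V_A = 2.31×10⁴ V.
W_field = −qΔV = −(2.47×10⁻⁶ C)(2.31×10⁴ V) = -0.0570 J.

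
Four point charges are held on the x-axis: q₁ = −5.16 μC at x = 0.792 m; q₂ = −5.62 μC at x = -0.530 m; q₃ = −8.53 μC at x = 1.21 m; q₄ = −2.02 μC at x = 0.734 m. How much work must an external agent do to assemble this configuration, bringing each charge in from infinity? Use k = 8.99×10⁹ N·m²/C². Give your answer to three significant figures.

The assembly work is the sum of pairwise potential energies, U = Σ_{i<j} kqᵢqⱼ/rᵢⱼ.
Pair separations: r₁₂ = 1.32 m, r₁₃ = 0.418 m, r₁₄ = 0.0580 m, r₂₃ = 1.74 m, r₂₄ = 1.26 m, r₃₄ = 0.476 m.
Summing all 6 pair terms gives U = 3.41 J.

3.41 J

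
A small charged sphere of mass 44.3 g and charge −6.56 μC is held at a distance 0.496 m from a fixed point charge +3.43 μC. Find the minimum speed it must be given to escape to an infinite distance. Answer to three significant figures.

To just escape, total mechanical energy must reach zero at infinity: ½mv²_min + U = 0, so ½mv²_min = −U = |kQq|/r.
|U| = |kQq|/r = (8.99×10⁹ N·m²/C²)(3.43×10⁻⁶)(6.56×10⁻⁶)/(0.496) = 0.408 J.
v_min = √(2|U|/m) = √(2·0.408/0.0443) = 4.29 m/s.

4.29 m/s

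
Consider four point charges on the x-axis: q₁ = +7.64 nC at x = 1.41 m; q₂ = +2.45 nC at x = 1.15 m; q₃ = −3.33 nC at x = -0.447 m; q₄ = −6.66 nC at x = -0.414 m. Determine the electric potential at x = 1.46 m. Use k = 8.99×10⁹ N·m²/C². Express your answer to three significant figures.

Electric potential is a scalar, so the contributions from each charge add algebraically: V = Σ kqᵢ/rᵢ.
Distances from the field point to each charge: r₁ = 0.0500 m, r₂ = 0.310 m, r₃ = 1.91 m, r₄ = 1.87 m.
V = k[(7.64×10⁻⁹)/(0.0500) + (2.45×10⁻⁹)/(0.310) + (-3.33×10⁻⁹)/(1.91) + (-6.66×10⁻⁹)/(1.87)] = 1400 V.

1400 V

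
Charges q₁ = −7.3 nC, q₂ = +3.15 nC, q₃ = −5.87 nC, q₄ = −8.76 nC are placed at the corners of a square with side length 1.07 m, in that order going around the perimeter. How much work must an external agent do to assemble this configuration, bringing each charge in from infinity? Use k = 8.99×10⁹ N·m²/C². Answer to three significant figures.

7.11×10⁻⁷ J

The assembly work is the sum of pairwise potential energies, U = Σ_{i<j} kqᵢqⱼ/rᵢⱼ.
The four side pairs have separation 1.07 m and the two diagonal pairs 1.51 m.
Summing all 6 pair terms gives U = 7.11×10⁻⁷ J.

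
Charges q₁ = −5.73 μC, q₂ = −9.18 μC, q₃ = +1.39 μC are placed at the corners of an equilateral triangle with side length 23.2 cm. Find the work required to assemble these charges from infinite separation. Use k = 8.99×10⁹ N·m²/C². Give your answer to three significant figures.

1.24 J

The assembly work is the sum of pairwise potential energies, U = Σ_{i<j} kqᵢqⱼ/rᵢⱼ.
All three pair separations equal the side length, 0.232 m.
U = (2.04) + (-0.309) + (-0.494) = 1.24 J.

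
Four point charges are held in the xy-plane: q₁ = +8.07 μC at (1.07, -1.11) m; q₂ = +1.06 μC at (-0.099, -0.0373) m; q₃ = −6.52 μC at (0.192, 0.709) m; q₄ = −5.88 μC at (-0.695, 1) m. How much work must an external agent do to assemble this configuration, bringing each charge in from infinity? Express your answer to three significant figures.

The assembly work is the sum of pairwise potential energies, U = Σ_{i<j} kqᵢqⱼ/rᵢⱼ.
Pair separations: r₁₂ = 1.59 m, r₁₃ = 2.02 m, r₁₄ = 2.75 m, r₂₃ = 0.801 m, r₂₄ = 1.20 m, r₃₄ = 0.934 m.
Summing all 6 pair terms gives U = -0.0960 J.

-0.0960 J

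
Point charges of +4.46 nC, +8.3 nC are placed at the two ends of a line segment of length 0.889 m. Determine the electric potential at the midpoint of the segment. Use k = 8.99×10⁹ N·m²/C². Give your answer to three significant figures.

The total potential is the scalar sum of each charge's contribution, V = Σ kqᵢ/rᵢ.
Each charge is 0.445 m from the midpoint.
V = k[(4.46×10⁻⁹)/(0.445) + (8.30×10⁻⁹)/(0.445)] = 258 V.

258 V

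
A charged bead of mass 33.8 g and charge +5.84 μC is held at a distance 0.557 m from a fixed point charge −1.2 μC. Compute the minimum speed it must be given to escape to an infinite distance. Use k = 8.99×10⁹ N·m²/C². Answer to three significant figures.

2.59 m/s

To just escape, total mechanical energy must reach zero at infinity: ½mv²_min + U = 0, so ½mv²_min = −U = |kQq|/r.
|U| = |kQq|/r = (8.99×10⁹ N·m²/C²)(1.20×10⁻⁶)(5.84×10⁻⁶)/(0.557) = 0.113 J.
v_min = √(2|U|/m) = √(2·0.113/0.0338) = 2.59 m/s.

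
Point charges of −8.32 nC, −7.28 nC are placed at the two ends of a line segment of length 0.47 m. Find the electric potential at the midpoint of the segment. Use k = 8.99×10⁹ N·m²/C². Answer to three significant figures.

The total potential is the scalar sum of each charge's contribution, V = Σ kqᵢ/rᵢ.
Each charge is 0.235 m from the midpoint.
V = k[(-8.32×10⁻⁹)/(0.235) + (-7.28×10⁻⁹)/(0.235)] = -597 V.

-597 V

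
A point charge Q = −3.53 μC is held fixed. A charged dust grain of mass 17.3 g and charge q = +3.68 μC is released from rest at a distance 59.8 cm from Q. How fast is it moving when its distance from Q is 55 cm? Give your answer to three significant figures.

1.40 m/s

Only the electrostatic force acts, so mechanical energy is conserved: ½mv² = U₁ − U₂ = kQq(1/r₁ − 1/r₂).
U₁ − U₂ = (8.99×10⁹ N·m²/C²)(-3.53×10⁻⁶ C)(3.68×10⁻⁶ C)(1/0.598 − 1/0.550) = 0.0170 J.
v = √(2·0.0170/0.0173) = 1.40 m/s.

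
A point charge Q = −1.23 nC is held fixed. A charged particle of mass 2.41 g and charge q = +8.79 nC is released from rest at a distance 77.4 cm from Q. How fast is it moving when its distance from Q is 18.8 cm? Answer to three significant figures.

Only the electrostatic force acts, so mechanical energy is conserved: ½mv² = U₁ − U₂ = kQq(1/r₁ − 1/r₂).
U₁ − U₂ = (8.99×10⁹ N·m²/C²)(-1.23×10⁻⁹ C)(8.79×10⁻⁹ C)(1/0.774 − 1/0.188) = 3.91×10⁻⁷ J.
v = √(2·3.91×10⁻⁷/2.41×10⁻³) = 0.0180 m/s.

0.0180 m/s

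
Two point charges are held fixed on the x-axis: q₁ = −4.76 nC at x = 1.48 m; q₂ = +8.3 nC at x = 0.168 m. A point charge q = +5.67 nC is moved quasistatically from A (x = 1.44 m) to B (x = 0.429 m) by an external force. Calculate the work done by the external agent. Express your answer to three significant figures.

For quasistatic motion the external work equals the change in potential energy: W_ext = qΔV = q(V_B − V_A).
At A: distances to the source charges are 0.0400 m, 1.27 m; V_A = Σ kqᵢ/rᵢ = -1010 V.
At B: distances to the source charges are 1.05 m, 0.261 m; V_B = Σ kqᵢ/rᵢ = 245 V.
ΔV = V_B − V_A = 1260 V.
W_ext = qΔV = (5.67×10⁻⁹ C)(1260 V) = 7.12×10⁻⁶ J.

7.12×10⁻⁶ J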